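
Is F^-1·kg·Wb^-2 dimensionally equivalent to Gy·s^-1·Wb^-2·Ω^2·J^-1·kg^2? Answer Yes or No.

No

Left side:
  F = C/V (capacitance = charge per voltage),
      = A·s/(kg·m²·s⁻³·A⁻¹) (substituting C and V),
      = kg⁻¹·m⁻²·s⁴·A².
  So F⁻¹ = kg·m²·s⁻⁴·A⁻².
  Wb = V·s (flux: a volt is a weber per second),
      = kg·m²·s⁻²·A⁻¹.
  So Wb⁻² = kg⁻²·m⁻⁴·s⁴·A².
  Combining: F⁻¹·kg·Wb⁻² = (kg·m²·s⁻⁴·A⁻²) · kg · (kg⁻²·m⁻⁴·s⁴·A²) = m⁻².
Right side:
  Gy = J/kg (absorbed dose = energy per mass),
      = m²·s⁻².
  Wb = V·s (flux: a volt is a weber per second),
      = kg·m²·s⁻²·A⁻¹.
  So Wb⁻² = kg⁻²·m⁻⁴·s⁴·A².
  Ω = V/A (resistance = voltage per current),
      = kg·m²·s⁻³·A⁻².
  So Ω² = kg²·m⁴·s⁻⁶·A⁻⁴.
  J = N·m (work = force × distance),
      = kg·m²·s⁻².
  So J⁻¹ = kg⁻¹·m⁻²·s².
  Combining: Gy·s⁻¹·Wb⁻²·Ω²·J⁻¹·kg² = (m²·s⁻²) · s⁻¹ · (kg⁻²·m⁻⁴·s⁴·A²) · (kg²·m⁴·s⁻⁶·A⁻⁴) · (kg⁻¹·m⁻²·s²) · kg² = kg·s⁻³·A⁻².
Left is m⁻²; right is kg·s⁻³·A⁻² — different.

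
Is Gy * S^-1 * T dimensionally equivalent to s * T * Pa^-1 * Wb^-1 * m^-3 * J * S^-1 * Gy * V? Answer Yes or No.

Yes

Left side:
  Gy = m²·s⁻².
  S = kg⁻¹·m⁻²·s³·A².
  So S⁻¹ = kg·m²·s⁻³·A⁻².
  T = kg·s⁻²·A⁻¹.
  Combining: Gy·S⁻¹·T = (m²·s⁻²) · (kg·m²·s⁻³·A⁻²) · (kg·s⁻²·A⁻¹) = kg²·m⁴·s⁻⁷·A⁻³.
Right side:
  T = Wb/m² (flux density = flux per area),
      = kg·s⁻²·A⁻¹.
  Pa = N/m² (pressure = force per area),
      = kg·m⁻¹·s⁻².
  So Pa⁻¹ = kg⁻¹·m·s².
  Wb = V·s (flux: a volt is a weber per second),
      = kg·m²·s⁻²·A⁻¹.
  So Wb⁻¹ = kg⁻¹·m⁻²·s²·A.
  J = N·m (work = force × distance),
      = kg·m²·s⁻².
  S = 1/Ω (conductance is reciprocal resistance),
      = kg⁻¹·m⁻²·s³·A².
  So S⁻¹ = kg·m²·s⁻³·A⁻².
  Gy = J/kg (absorbed dose = energy per mass),
      = m²·s⁻².
  V = W/A (potential = power per current),
      = kg·m²·s⁻³·A⁻¹.
  Combining: s·T·Pa⁻¹·Wb⁻¹·m⁻³·J·S⁻¹·Gy·V = s · (kg·s⁻²·A⁻¹) · (kg⁻¹·m·s²) · (kg⁻¹·m⁻²·s²·A) · m⁻³ · (kg·m²·s⁻²) · (kg·m²·s⁻³·A⁻²) · (m²·s⁻²) · (kg·m²·s⁻³·A⁻¹) = kg²·m⁴·s⁻⁷·A⁻³.
Both reduce to kg²·m⁴·s⁻⁷·A⁻³.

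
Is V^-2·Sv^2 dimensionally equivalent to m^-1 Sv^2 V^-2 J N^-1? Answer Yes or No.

Yes

Left side:
  V = W/A (potential = power per current),
      = kg·m²·s⁻³·A⁻¹.
  So V⁻² = kg⁻²·m⁻⁴·s⁶·A².
  Sv = J/kg (equivalent dose = energy per mass),
      = m²·s⁻².
  So Sv² = m⁴·s⁻⁴.
  Combining: V⁻²·Sv² = (kg⁻²·m⁻⁴·s⁶·A²) · (m⁴·s⁻⁴) = kg⁻²·s²·A².
Right side:
  Sv = m²·s⁻².
  So Sv² = m⁴·s⁻⁴.
  V = kg·m²·s⁻³·A⁻¹.
  So V⁻² = kg⁻²·m⁻⁴·s⁶·A².
  J = kg·m²·s⁻².
  N = kg·m·s⁻².
  So N⁻¹ = kg⁻¹·m⁻¹·s².
  Combining: m⁻¹·Sv²·V⁻²·J·N⁻¹ = m⁻¹ · (m⁴·s⁻⁴) · (kg⁻²·m⁻⁴·s⁶·A²) · (kg·m²·s⁻²) · (kg⁻¹·m⁻¹·s²) = kg⁻²·s²·A².
Both reduce to kg⁻²·s²·A².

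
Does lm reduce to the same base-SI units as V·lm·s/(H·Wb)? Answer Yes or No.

No

Left side:
  lm = cd.
Right side:
  H = kg·m²·s⁻²·A⁻².
  So H⁻¹ = kg⁻¹·m⁻²·s²·A².
  V = kg·m²·s⁻³·A⁻¹.
  lm = cd.
  Wb = kg·m²·s⁻²·A⁻¹.
  So Wb⁻¹ = kg⁻¹·m⁻²·s²·A.
  Combining: H⁻¹·V·lm·Wb⁻¹·s = (kg⁻¹·m⁻²·s²·A²) · (kg·m²·s⁻³·A⁻¹) · cd · (kg⁻¹·m⁻²·s²·A) · s = kg⁻¹·m⁻²·s²·A²·cd.
Left is cd; right is kg⁻¹·m⁻²·s²·A²·cd — different.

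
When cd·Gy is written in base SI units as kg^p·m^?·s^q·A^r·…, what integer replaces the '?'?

2

Gy = J/kg (absorbed dose = energy per mass),
    = m²·s⁻².
Combining: cd·Gy = cd · (m²·s⁻²) = m²·s⁻²·cd.
The exponent of m is 2.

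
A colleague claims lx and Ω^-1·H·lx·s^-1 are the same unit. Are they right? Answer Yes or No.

Yes

Left side:
  lx = lm/m² (illuminance = luminous flux per area),
      = m⁻²·cd.
Right side:
  Ω = kg·m²·s⁻³·A⁻².
  So Ω⁻¹ = kg⁻¹·m⁻²·s³·A².
  H = kg·m²·s⁻²·A⁻².
  lx = m⁻²·cd.
  Combining: Ω⁻¹·H·lx·s⁻¹ = (kg⁻¹·m⁻²·s³·A²) · (kg·m²·s⁻²·A⁻²) · (m⁻²·cd) · s⁻¹ = m⁻²·cd.
Both reduce to m⁻²·cd.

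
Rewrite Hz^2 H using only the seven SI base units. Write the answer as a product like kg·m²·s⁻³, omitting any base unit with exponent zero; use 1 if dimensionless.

kg·m²·s⁻⁴·A⁻²

Hz = 1/s = s⁻¹ (frequency is cycles per second).
So Hz² = s⁻².
H = Wb/A (inductance = flux per current),
    = kg·m²·s⁻²·A⁻².
Combining: Hz²·H = s⁻² · (kg·m²·s⁻²·A⁻²) = kg·m²·s⁻⁴·A⁻².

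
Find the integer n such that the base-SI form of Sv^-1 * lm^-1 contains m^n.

-2

Sv = J/kg (equivalent dose = energy per mass),
    = m²·s⁻².
So Sv⁻¹ = m⁻²·s².
lm = cd·sr = cd (luminous flux; sr is dimensionless).
So lm⁻¹ = cd⁻¹.
Combining: Sv⁻¹·lm⁻¹ = (m⁻²·s²) · cd⁻¹ = m⁻²·s²·cd⁻¹.
The exponent of m is -2.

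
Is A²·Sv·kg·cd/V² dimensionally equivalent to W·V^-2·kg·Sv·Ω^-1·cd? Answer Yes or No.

Left side:
  Sv = m²·s⁻².
  V = kg·m²·s⁻³·A⁻¹.
  So V⁻² = kg⁻²·m⁻⁴·s⁶·A².
  Combining: A²·Sv·kg·cd·V⁻² = A² · (m²·s⁻²) · kg · cd · (kg⁻²·m⁻⁴·s⁶·A²) = kg⁻¹·m⁻²·s⁴·A⁴·cd.
Right side:
  W = J/s (power = energy per time),
      = kg·m²·s⁻³.
  V = W/A (potential = power per current),
      = kg·m²·s⁻³·A⁻¹.
  So V⁻² = kg⁻²·m⁻⁴·s⁶·A².
  Sv = J/kg (equivalent dose = energy per mass),
      = m²·s⁻².
  Ω = V/A (resistance = voltage per current),
      = kg·m²·s⁻³·A⁻².
  So Ω⁻¹ = kg⁻¹·m⁻²·s³·A².
  Combining: W·V⁻²·kg·Sv·Ω⁻¹·cd = (kg·m²·s⁻³) · (kg⁻²·m⁻⁴·s⁶·A²) · kg · (m²·s⁻²) · (kg⁻¹·m⁻²·s³·A²) · cd = kg⁻¹·m⁻²·s⁴·A⁴·cd.
Both reduce to kg⁻¹·m⁻²·s⁴·A⁴·cd.

Yes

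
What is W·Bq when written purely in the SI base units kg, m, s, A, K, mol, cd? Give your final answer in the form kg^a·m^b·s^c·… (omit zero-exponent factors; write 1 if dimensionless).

W = J/s (power = energy per time),
    = kg·m²·s⁻³.
Bq = 1/s = s⁻¹ (activity is decays per second).
Combining: W·Bq = (kg·m²·s⁻³) · s⁻¹ = kg·m²·s⁻⁴.

kg·m²·s⁻⁴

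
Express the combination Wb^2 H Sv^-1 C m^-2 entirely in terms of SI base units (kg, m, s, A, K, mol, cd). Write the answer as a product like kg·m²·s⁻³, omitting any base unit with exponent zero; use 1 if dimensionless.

Wb = V·s (flux: a volt is a weber per second),
    = kg·m²·s⁻²·A⁻¹.
So Wb² = kg²·m⁴·s⁻⁴·A⁻².
H = Wb/A (inductance = flux per current),
    = kg·m²·s⁻²·A⁻².
Sv = J/kg (equivalent dose = energy per mass),
    = m²·s⁻².
So Sv⁻¹ = m⁻²·s².
C = A·s = s·A (charge = current × time).
Combining: Wb²·H·Sv⁻¹·C·m⁻² = (kg²·m⁴·s⁻⁴·A⁻²) · (kg·m²·s⁻²·A⁻²) · (m⁻²·s²) · (s·A) · m⁻² = kg³·m²·s⁻³·A⁻³.

kg³·m²·s⁻³·A⁻³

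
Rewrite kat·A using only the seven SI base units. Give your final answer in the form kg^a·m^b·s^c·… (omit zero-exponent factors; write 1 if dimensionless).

s⁻¹·A·mol

kat = mol/s = s⁻¹·mol (catalytic activity).
Combining: kat·A = (s⁻¹·mol) · A = s⁻¹·A·mol.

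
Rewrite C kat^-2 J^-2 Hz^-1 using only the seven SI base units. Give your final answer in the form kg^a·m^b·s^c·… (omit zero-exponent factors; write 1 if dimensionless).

C = A·s = s·A (charge = current × time).
kat = mol/s = s⁻¹·mol (catalytic activity).
So kat⁻² = s²·mol⁻².
J = N·m (work = force × distance),
    = kg·m²·s⁻².
So J⁻² = kg⁻²·m⁻⁴·s⁴.
Hz = 1/s = s⁻¹ (frequency is cycles per second).
So Hz⁻¹ = s.
Combining: C·kat⁻²·J⁻²·Hz⁻¹ = (s·A) · (s²·mol⁻²) · (kg⁻²·m⁻⁴·s⁴) · s = kg⁻²·m⁻⁴·s⁸·A·mol⁻².

kg⁻²·m⁻⁴·s⁸·A·mol⁻²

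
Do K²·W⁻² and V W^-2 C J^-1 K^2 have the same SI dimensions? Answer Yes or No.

Left side:
  W = kg·m²·s⁻³.
  So W⁻² = kg⁻²·m⁻⁴·s⁶.
  Combining: K²·W⁻² = K² · (kg⁻²·m⁻⁴·s⁶) = kg⁻²·m⁻⁴·s⁶·K².
Right side:
  V = W/A (potential = power per current),
      = kg·m²·s⁻³·A⁻¹.
  W = J/s (power = energy per time),
      = kg·m²·s⁻³.
  So W⁻² = kg⁻²·m⁻⁴·s⁶.
  C = A·s = s·A (charge = current × time).
  J = N·m (work = force × distance),
      = kg·m²·s⁻².
  So J⁻¹ = kg⁻¹·m⁻²·s².
  Combining: V·W⁻²·C·J⁻¹·K² = (kg·m²·s⁻³·A⁻¹) · (kg⁻²·m⁻⁴·s⁶) · (s·A) · (kg⁻¹·m⁻²·s²) · K² = kg⁻²·m⁻⁴·s⁶·K².
Both reduce to kg⁻²·m⁻⁴·s⁶·K².

Yes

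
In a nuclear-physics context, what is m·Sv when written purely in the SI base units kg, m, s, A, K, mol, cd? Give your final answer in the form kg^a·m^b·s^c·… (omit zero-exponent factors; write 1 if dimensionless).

Sv = J/kg (equivalent dose = energy per mass),
    = m²·s⁻².
Combining: m·Sv = m · (m²·s⁻²) = m³·s⁻².

m³·s⁻²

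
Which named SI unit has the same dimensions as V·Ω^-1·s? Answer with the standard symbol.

V = W/A (potential = power per current),
    = kg·m²·s⁻³·A⁻¹.
Ω = V/A (resistance = voltage per current),
    = kg·m²·s⁻³·A⁻².
So Ω⁻¹ = kg⁻¹·m⁻²·s³·A².
Combining: V·Ω⁻¹·s = (kg·m²·s⁻³·A⁻¹) · (kg⁻¹·m⁻²·s³·A²) · s = s·A.
s·A is the base-SI form of the coulomb.

C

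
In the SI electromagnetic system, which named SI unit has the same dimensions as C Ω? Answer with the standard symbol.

C = A·s = s·A (charge = current × time).
Ω = V/A (resistance = voltage per current),
    = kg·m²·s⁻³·A⁻².
Combining: C·Ω = (s·A) · (kg·m²·s⁻³·A⁻²) = kg·m²·s⁻²·A⁻¹.
kg·m²·s⁻²·A⁻¹ is the base-SI form of the weber.

Wb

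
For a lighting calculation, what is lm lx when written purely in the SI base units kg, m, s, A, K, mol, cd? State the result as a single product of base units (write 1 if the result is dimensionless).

m⁻²·cd²

lm = cd·sr = cd (luminous flux; sr is dimensionless).
lx = lm/m² (illuminance = luminous flux per area),
    = m⁻²·cd.
Combining: lm·lx = cd · (m⁻²·cd) = m⁻²·cd².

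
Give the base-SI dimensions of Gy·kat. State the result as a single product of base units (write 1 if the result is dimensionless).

m²·s⁻³·mol

Gy = m²·s⁻².
kat = s⁻¹·mol.
Combining: Gy·kat = (m²·s⁻²) · (s⁻¹·mol) = m²·s⁻³·mol.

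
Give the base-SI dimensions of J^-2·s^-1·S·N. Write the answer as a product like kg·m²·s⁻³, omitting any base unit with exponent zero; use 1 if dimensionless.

J = N·m (work = force × distance),
    = kg·m²·s⁻².
So J⁻² = kg⁻²·m⁻⁴·s⁴.
S = 1/Ω (conductance is reciprocal resistance),
    = kg⁻¹·m⁻²·s³·A².
N = kg·m/s² = kg·m·s⁻² (force = mass × acceleration).
Combining: J⁻²·s⁻¹·S·N = (kg⁻²·m⁻⁴·s⁴) · s⁻¹ · (kg⁻¹·m⁻²·s³·A²) · (kg·m·s⁻²) = kg⁻²·m⁻⁵·s⁴·A².

kg⁻²·m⁻⁵·s⁴·A²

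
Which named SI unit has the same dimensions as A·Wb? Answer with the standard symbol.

Wb = V·s (flux: a volt is a weber per second),
    = kg·m²·s⁻²·A⁻¹.
Combining: A·Wb = A · (kg·m²·s⁻²·A⁻¹) = kg·m²·s⁻².
kg·m²·s⁻² is the base-SI form of the joule.

J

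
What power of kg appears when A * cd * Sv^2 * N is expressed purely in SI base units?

1

Sv = J/kg (equivalent dose = energy per mass),
    = m²·s⁻².
So Sv² = m⁴·s⁻⁴.
N = kg·m/s² = kg·m·s⁻² (force = mass × acceleration).
Combining: A·cd·Sv²·N = A · cd · (m⁴·s⁻⁴) · (kg·m·s⁻²) = kg·m⁵·s⁻⁶·A·cd.
The exponent of kg is 1.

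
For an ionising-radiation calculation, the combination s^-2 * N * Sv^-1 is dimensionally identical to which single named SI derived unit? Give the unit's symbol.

N = kg·m·s⁻².
Sv = m²·s⁻².
So Sv⁻¹ = m⁻²·s².
Combining: s⁻²·N·Sv⁻¹ = s⁻² · (kg·m·s⁻²) · (m⁻²·s²) = kg·m⁻¹·s⁻².
kg·m⁻¹·s⁻² is the base-SI form of the pascal.

Pa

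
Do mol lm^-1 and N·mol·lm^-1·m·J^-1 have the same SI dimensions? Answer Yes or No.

Yes

Left side:
  lm = cd·sr = cd (luminous flux; sr is dimensionless).
  So lm⁻¹ = cd⁻¹.
  Combining: mol·lm⁻¹ = mol · cd⁻¹ = mol·cd⁻¹.
Right side:
  N = kg·m·s⁻².
  lm = cd.
  So lm⁻¹ = cd⁻¹.
  J = kg·m²·s⁻².
  So J⁻¹ = kg⁻¹·m⁻²·s².
  Combining: N·mol·lm⁻¹·m·J⁻¹ = (kg·m·s⁻²) · mol · cd⁻¹ · m · (kg⁻¹·m⁻²·s²) = mol·cd⁻¹.
Both reduce to mol·cd⁻¹.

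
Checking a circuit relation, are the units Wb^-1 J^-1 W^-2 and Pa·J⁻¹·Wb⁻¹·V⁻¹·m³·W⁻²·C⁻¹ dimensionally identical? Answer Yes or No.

Yes

Left side:
  Wb = V·s (flux: a volt is a weber per second),
      = kg·m²·s⁻²·A⁻¹.
  So Wb⁻¹ = kg⁻¹·m⁻²·s²·A.
  J = N·m (work = force × distance),
      = kg·m²·s⁻².
  So J⁻¹ = kg⁻¹·m⁻²·s².
  W = J/s (power = energy per time),
      = kg·m²·s⁻³.
  So W⁻² = kg⁻²·m⁻⁴·s⁶.
  Combining: Wb⁻¹·J⁻¹·W⁻² = (kg⁻¹·m⁻²·s²·A) · (kg⁻¹·m⁻²·s²) · (kg⁻²·m⁻⁴·s⁶) = kg⁻⁴·m⁻⁸·s¹⁰·A.
Right side:
  Pa = kg·m⁻¹·s⁻².
  J = kg·m²·s⁻².
  So J⁻¹ = kg⁻¹·m⁻²·s².
  Wb = kg·m²·s⁻²·A⁻¹.
  So Wb⁻¹ = kg⁻¹·m⁻²·s²·A.
  V = kg·m²·s⁻³·A⁻¹.
  So V⁻¹ = kg⁻¹·m⁻²·s³·A.
  W = kg·m²·s⁻³.
  So W⁻² = kg⁻²·m⁻⁴·s⁶.
  C = s·A.
  So C⁻¹ = s⁻¹·A⁻¹.
  Combining: Pa·J⁻¹·Wb⁻¹·V⁻¹·m³·W⁻²·C⁻¹ = (kg·m⁻¹·s⁻²) · (kg⁻¹·m⁻²·s²) · (kg⁻¹·m⁻²·s²·A) · (kg⁻¹·m⁻²·s³·A) · m³ · (kg⁻²·m⁻⁴·s⁶) · (s⁻¹·A⁻¹) = kg⁻⁴·m⁻⁸·s¹⁰·A.
Both reduce to kg⁻⁴·m⁻⁸·s¹⁰·A.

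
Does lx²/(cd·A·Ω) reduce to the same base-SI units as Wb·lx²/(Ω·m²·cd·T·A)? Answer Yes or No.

Left side:
  lx = lm/m² (illuminance = luminous flux per area),
      = m⁻²·cd.
  So lx² = m⁻⁴·cd².
  Ω = V/A (resistance = voltage per current),
      = kg·m²·s⁻³·A⁻².
  So Ω⁻¹ = kg⁻¹·m⁻²·s³·A².
  Combining: cd⁻¹·lx²·A⁻¹·Ω⁻¹ = cd⁻¹ · (m⁻⁴·cd²) · A⁻¹ · (kg⁻¹·m⁻²·s³·A²) = kg⁻¹·m⁻⁶·s³·A·cd.
Right side:
  Wb = kg·m²·s⁻²·A⁻¹.
  Ω = kg·m²·s⁻³·A⁻².
  So Ω⁻¹ = kg⁻¹·m⁻²·s³·A².
  T = kg·s⁻²·A⁻¹.
  So T⁻¹ = kg⁻¹·s²·A.
  lx = m⁻²·cd.
  So lx² = m⁻⁴·cd².
  Combining: Wb·Ω⁻¹·m⁻²·cd⁻¹·T⁻¹·A⁻¹·lx² = (kg·m²·s⁻²·A⁻¹) · (kg⁻¹·m⁻²·s³·A²) · m⁻² · cd⁻¹ · (kg⁻¹·s²·A) · A⁻¹ · (m⁻⁴·cd²) = kg⁻¹·m⁻⁶·s³·A·cd.
Both reduce to kg⁻¹·m⁻⁶·s³·A·cd.

Yes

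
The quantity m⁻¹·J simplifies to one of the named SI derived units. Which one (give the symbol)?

J = N·m (work = force × distance),
    = kg·m²·s⁻².
Combining: m⁻¹·J = m⁻¹ · (kg·m²·s⁻²) = kg·m·s⁻².
kg·m·s⁻² is the base-SI form of the newton.

N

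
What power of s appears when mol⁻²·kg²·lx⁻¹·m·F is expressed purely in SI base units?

lx = lm/m² (illuminance = luminous flux per area),
    = m⁻²·cd.
So lx⁻¹ = m²·cd⁻¹.
F = C/V (capacitance = charge per voltage),
    = A·s/(kg·m²·s⁻³·A⁻¹) (substituting C and V),
    = kg⁻¹·m⁻²·s⁴·A².
Combining: mol⁻²·kg²·lx⁻¹·m·F = mol⁻² · kg² · (m²·cd⁻¹) · m · (kg⁻¹·m⁻²·s⁴·A²) = kg·m·s⁴·A²·mol⁻²·cd⁻¹.
The exponent of s is 4.

4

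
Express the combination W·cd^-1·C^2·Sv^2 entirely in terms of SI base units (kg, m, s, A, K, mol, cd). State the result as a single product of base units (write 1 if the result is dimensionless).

W = J/s (power = energy per time),
    = kg·m²·s⁻³.
C = A·s = s·A (charge = current × time).
So C² = s²·A².
Sv = J/kg (equivalent dose = energy per mass),
    = m²·s⁻².
So Sv² = m⁴·s⁻⁴.
Combining: W·cd⁻¹·C²·Sv² = (kg·m²·s⁻³) · cd⁻¹ · (s²·A²) · (m⁴·s⁻⁴) = kg·m⁶·s⁻⁵·A²·cd⁻¹.

kg·m⁶·s⁻⁵·A²·cd⁻¹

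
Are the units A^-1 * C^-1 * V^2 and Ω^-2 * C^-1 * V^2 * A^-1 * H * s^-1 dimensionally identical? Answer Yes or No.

No

Left side:
  C = A·s = s·A (charge = current × time).
  So C⁻¹ = s⁻¹·A⁻¹.
  V = W/A (potential = power per current),
      = kg·m²·s⁻³·A⁻¹.
  So V² = kg²·m⁴·s⁻⁶·A⁻².
  Combining: A⁻¹·C⁻¹·V² = A⁻¹ · (s⁻¹·A⁻¹) · (kg²·m⁴·s⁻⁶·A⁻²) = kg²·m⁴·s⁻⁷·A⁻⁴.
Right side:
  Ω = V/A (resistance = voltage per current),
      = kg·m²·s⁻³·A⁻².
  So Ω⁻² = kg⁻²·m⁻⁴·s⁶·A⁴.
  C = A·s = s·A (charge = current × time).
  So C⁻¹ = s⁻¹·A⁻¹.
  V = W/A (potential = power per current),
      = kg·m²·s⁻³·A⁻¹.
  So V² = kg²·m⁴·s⁻⁶·A⁻².
  H = Wb/A (inductance = flux per current),
      = kg·m²·s⁻²·A⁻².
  Combining: Ω⁻²·C⁻¹·V²·A⁻¹·H·s⁻¹ = (kg⁻²·m⁻⁴·s⁶·A⁴) · (s⁻¹·A⁻¹) · (kg²·m⁴·s⁻⁶·A⁻²) · A⁻¹ · (kg·m²·s⁻²·A⁻²) · s⁻¹ = kg·m²·s⁻⁴·A⁻².
Left is kg²·m⁴·s⁻⁷·A⁻⁴; right is kg·m²·s⁻⁴·A⁻² — different.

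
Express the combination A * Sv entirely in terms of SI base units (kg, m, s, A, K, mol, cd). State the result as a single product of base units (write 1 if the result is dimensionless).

Sv = m²·s⁻².
Combining: A·Sv = A · (m²·s⁻²) = m²·s⁻²·A.

m²·s⁻²·A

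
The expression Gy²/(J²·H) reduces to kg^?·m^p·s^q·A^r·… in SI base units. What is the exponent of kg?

J = N·m (work = force × distance),
    = kg·m²·s⁻².
So J⁻² = kg⁻²·m⁻⁴·s⁴.
Gy = J/kg (absorbed dose = energy per mass),
    = m²·s⁻².
So Gy² = m⁴·s⁻⁴.
H = Wb/A (inductance = flux per current),
    = kg·m²·s⁻²·A⁻².
So H⁻¹ = kg⁻¹·m⁻²·s²·A².
Combining: J⁻²·Gy²·H⁻¹ = (kg⁻²·m⁻⁴·s⁴) · (m⁴·s⁻⁴) · (kg⁻¹·m⁻²·s²·A²) = kg⁻³·m⁻²·s²·A².
The exponent of kg is -3.

-3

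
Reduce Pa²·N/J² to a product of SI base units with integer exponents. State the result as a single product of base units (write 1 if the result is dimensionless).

Pa = kg·m⁻¹·s⁻².
So Pa² = kg²·m⁻²·s⁻⁴.
J = kg·m²·s⁻².
So J⁻² = kg⁻²·m⁻⁴·s⁴.
N = kg·m·s⁻².
Combining: Pa²·J⁻²·N = (kg²·m⁻²·s⁻⁴) · (kg⁻²·m⁻⁴·s⁴) · (kg·m·s⁻²) = kg·m⁻⁵·s⁻².

kg·m⁻⁵·s⁻²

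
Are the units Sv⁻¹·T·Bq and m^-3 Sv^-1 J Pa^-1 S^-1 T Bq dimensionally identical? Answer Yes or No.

No

Left side:
  Sv = m²·s⁻².
  So Sv⁻¹ = m⁻²·s².
  T = kg·s⁻²·A⁻¹.
  Bq = s⁻¹.
  Combining: Sv⁻¹·T·Bq = (m⁻²·s²) · (kg·s⁻²·A⁻¹) · s⁻¹ = kg·m⁻²·s⁻¹·A⁻¹.
Right side:
  Sv = m²·s⁻².
  So Sv⁻¹ = m⁻²·s².
  J = kg·m²·s⁻².
  Pa = kg·m⁻¹·s⁻².
  So Pa⁻¹ = kg⁻¹·m·s².
  S = kg⁻¹·m⁻²·s³·A².
  So S⁻¹ = kg·m²·s⁻³·A⁻².
  T = kg·s⁻²·A⁻¹.
  Bq = s⁻¹.
  Combining: m⁻³·Sv⁻¹·J·Pa⁻¹·S⁻¹·T·Bq = m⁻³ · (m⁻²·s²) · (kg·m²·s⁻²) · (kg⁻¹·m·s²) · (kg·m²·s⁻³·A⁻²) · (kg·s⁻²·A⁻¹) · s⁻¹ = kg²·s⁻⁴·A⁻³.
Left is kg·m⁻²·s⁻¹·A⁻¹; right is kg²·s⁻⁴·A⁻³ — different.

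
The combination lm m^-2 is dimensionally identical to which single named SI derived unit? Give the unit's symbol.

lm = cd.
Combining: lm·m⁻² = cd · m⁻² = m⁻²·cd.
m⁻²·cd is the base-SI form of the lux.

lx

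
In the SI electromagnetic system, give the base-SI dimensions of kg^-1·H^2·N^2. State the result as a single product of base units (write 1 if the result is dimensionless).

H = Wb/A (inductance = flux per current),
    = kg·m²·s⁻²·A⁻².
So H² = kg²·m⁴·s⁻⁴·A⁻⁴.
N = kg·m/s² = kg·m·s⁻² (force = mass × acceleration).
So N² = kg²·m²·s⁻⁴.
Combining: kg⁻¹·H²·N² = kg⁻¹ · (kg²·m⁴·s⁻⁴·A⁻⁴) · (kg²·m²·s⁻⁴) = kg³·m⁶·s⁻⁸·A⁻⁴.

kg³·m⁶·s⁻⁸·A⁻⁴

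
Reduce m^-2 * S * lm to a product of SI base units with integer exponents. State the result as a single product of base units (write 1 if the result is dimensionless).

kg⁻¹·m⁻⁴·s³·A²·cd

S = kg⁻¹·m⁻²·s³·A².
lm = cd.
Combining: m⁻²·S·lm = m⁻² · (kg⁻¹·m⁻²·s³·A²) · cd = kg⁻¹·m⁻⁴·s³·A²·cd.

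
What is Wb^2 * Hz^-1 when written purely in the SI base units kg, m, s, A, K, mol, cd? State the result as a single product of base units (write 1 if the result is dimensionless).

kg²·m⁴·s⁻³·A⁻²

Wb = kg·m²·s⁻²·A⁻¹.
So Wb² = kg²·m⁴·s⁻⁴·A⁻².
Hz = s⁻¹.
So Hz⁻¹ = s.
Combining: Wb²·Hz⁻¹ = (kg²·m⁴·s⁻⁴·A⁻²) · s = kg²·m⁴·s⁻³·A⁻².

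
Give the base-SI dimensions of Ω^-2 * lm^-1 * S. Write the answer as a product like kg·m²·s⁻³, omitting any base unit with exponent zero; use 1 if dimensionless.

kg⁻³·m⁻⁶·s⁹·A⁶·cd⁻¹

Ω = V/A (resistance = voltage per current),
    = kg·m²·s⁻³·A⁻².
So Ω⁻² = kg⁻²·m⁻⁴·s⁶·A⁴.
lm = cd·sr = cd (luminous flux; sr is dimensionless).
So lm⁻¹ = cd⁻¹.
S = 1/Ω (conductance is reciprocal resistance),
    = kg⁻¹·m⁻²·s³·A².
Combining: Ω⁻²·lm⁻¹·S = (kg⁻²·m⁻⁴·s⁶·A⁴) · cd⁻¹ · (kg⁻¹·m⁻²·s³·A²) = kg⁻³·m⁻⁶·s⁹·A⁶·cd⁻¹.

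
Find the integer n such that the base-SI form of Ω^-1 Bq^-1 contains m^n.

-2

Ω = kg·m²·s⁻³·A⁻².
So Ω⁻¹ = kg⁻¹·m⁻²·s³·A².
Bq = s⁻¹.
So Bq⁻¹ = s.
Combining: Ω⁻¹·Bq⁻¹ = (kg⁻¹·m⁻²·s³·A²) · s = kg⁻¹·m⁻²·s⁴·A².
The exponent of m is -2.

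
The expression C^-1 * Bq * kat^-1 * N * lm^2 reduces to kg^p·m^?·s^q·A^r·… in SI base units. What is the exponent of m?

1

C = s·A.
So C⁻¹ = s⁻¹·A⁻¹.
Bq = s⁻¹.
kat = s⁻¹·mol.
So kat⁻¹ = s·mol⁻¹.
N = kg·m·s⁻².
lm = cd.
So lm² = cd².
Combining: C⁻¹·Bq·kat⁻¹·N·lm² = (s⁻¹·A⁻¹) · s⁻¹ · (s·mol⁻¹) · (kg·m·s⁻²) · cd² = kg·m·s⁻³·A⁻¹·mol⁻¹·cd².
The exponent of m is 1.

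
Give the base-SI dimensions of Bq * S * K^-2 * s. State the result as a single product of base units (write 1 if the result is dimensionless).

Bq = 1/s = s⁻¹ (activity is decays per second).
S = 1/Ω (conductance is reciprocal resistance),
    = kg⁻¹·m⁻²·s³·A².
Combining: Bq·S·K⁻²·s = s⁻¹ · (kg⁻¹·m⁻²·s³·A²) · K⁻² · s = kg⁻¹·m⁻²·s³·A²·K⁻².

kg⁻¹·m⁻²·s³·A²·K⁻²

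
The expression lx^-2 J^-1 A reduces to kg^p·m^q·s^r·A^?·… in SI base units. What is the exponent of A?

lx = lm/m² (illuminance = luminous flux per area),
    = m⁻²·cd.
So lx⁻² = m⁴·cd⁻².
J = N·m (work = force × distance),
    = kg·m²·s⁻².
So J⁻¹ = kg⁻¹·m⁻²·s².
Combining: lx⁻²·J⁻¹·A = (m⁴·cd⁻²) · (kg⁻¹·m⁻²·s²) · A = kg⁻¹·m²·s²·A·cd⁻².
The exponent of A is 1.

1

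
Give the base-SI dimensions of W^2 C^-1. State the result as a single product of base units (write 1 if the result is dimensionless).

kg²·m⁴·s⁻⁷·A⁻¹

W = J/s (power = energy per time),
    = kg·m²·s⁻³.
So W² = kg²·m⁴·s⁻⁶.
C = A·s = s·A (charge = current × time).
So C⁻¹ = s⁻¹·A⁻¹.
Combining: W²·C⁻¹ = (kg²·m⁴·s⁻⁶) · (s⁻¹·A⁻¹) = kg²·m⁴·s⁻⁷·A⁻¹.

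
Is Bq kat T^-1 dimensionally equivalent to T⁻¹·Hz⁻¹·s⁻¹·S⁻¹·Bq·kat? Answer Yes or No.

No

Left side:
  Bq = 1/s = s⁻¹ (activity is decays per second).
  kat = mol/s = s⁻¹·mol (catalytic activity).
  T = Wb/m² (flux density = flux per area),
      = kg·s⁻²·A⁻¹.
  So T⁻¹ = kg⁻¹·s²·A.
  Combining: Bq·kat·T⁻¹ = s⁻¹ · (s⁻¹·mol) · (kg⁻¹·s²·A) = kg⁻¹·A·mol.
Right side:
  T = kg·s⁻²·A⁻¹.
  So T⁻¹ = kg⁻¹·s²·A.
  Hz = s⁻¹.
  So Hz⁻¹ = s.
  S = kg⁻¹·m⁻²·s³·A².
  So S⁻¹ = kg·m²·s⁻³·A⁻².
  Bq = s⁻¹.
  kat = s⁻¹·mol.
  Combining: T⁻¹·Hz⁻¹·s⁻¹·S⁻¹·Bq·kat = (kg⁻¹·s²·A) · s · s⁻¹ · (kg·m²·s⁻³·A⁻²) · s⁻¹ · (s⁻¹·mol) = m²·s⁻³·A⁻¹·mol.
Left is kg⁻¹·A·mol; right is m²·s⁻³·A⁻¹·mol — different.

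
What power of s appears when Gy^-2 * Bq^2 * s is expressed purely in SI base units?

3

Gy = m²·s⁻².
So Gy⁻² = m⁻⁴·s⁴.
Bq = s⁻¹.
So Bq² = s⁻².
Combining: Gy⁻²·Bq²·s = (m⁻⁴·s⁴) · s⁻² · s = m⁻⁴·s³.
The exponent of s is 3.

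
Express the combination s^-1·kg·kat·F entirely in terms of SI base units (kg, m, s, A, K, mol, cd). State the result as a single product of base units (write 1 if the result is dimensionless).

kat = s⁻¹·mol.
F = kg⁻¹·m⁻²·s⁴·A².
Combining: s⁻¹·kg·kat·F = s⁻¹ · kg · (s⁻¹·mol) · (kg⁻¹·m⁻²·s⁴·A²) = m⁻²·s²·A²·mol.

m⁻²·s²·A²·mol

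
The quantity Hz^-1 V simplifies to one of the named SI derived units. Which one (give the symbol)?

Wb

Hz = 1/s = s⁻¹ (frequency is cycles per second).
So Hz⁻¹ = s.
V = W/A (potential = power per current),
    = kg·m²·s⁻³·A⁻¹.
Combining: Hz⁻¹·V = s · (kg·m²·s⁻³·A⁻¹) = kg·m²·s⁻²·A⁻¹.
kg·m²·s⁻²·A⁻¹ is the base-SI form of the weber.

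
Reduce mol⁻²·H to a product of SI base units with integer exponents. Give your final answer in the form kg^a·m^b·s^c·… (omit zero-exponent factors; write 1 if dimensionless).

kg·m²·s⁻²·A⁻²·mol⁻²

H = kg·m²·s⁻²·A⁻².
Combining: mol⁻²·H = mol⁻² · (kg·m²·s⁻²·A⁻²) = kg·m²·s⁻²·A⁻²·mol⁻².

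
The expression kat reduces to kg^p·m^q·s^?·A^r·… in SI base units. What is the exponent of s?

kat = mol/s = s⁻¹·mol (catalytic activity).
The exponent of s is -1.

-1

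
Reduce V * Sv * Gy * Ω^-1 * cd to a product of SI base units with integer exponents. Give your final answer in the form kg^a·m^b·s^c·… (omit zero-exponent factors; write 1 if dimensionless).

m⁴·s⁻⁴·A·cd

V = kg·m²·s⁻³·A⁻¹.
Sv = m²·s⁻².
Gy = m²·s⁻².
Ω = kg·m²·s⁻³·A⁻².
So Ω⁻¹ = kg⁻¹·m⁻²·s³·A².
Combining: V·Sv·Gy·Ω⁻¹·cd = (kg·m²·s⁻³·A⁻¹) · (m²·s⁻²) · (m²·s⁻²) · (kg⁻¹·m⁻²·s³·A²) · cd = m⁴·s⁻⁴·A·cd.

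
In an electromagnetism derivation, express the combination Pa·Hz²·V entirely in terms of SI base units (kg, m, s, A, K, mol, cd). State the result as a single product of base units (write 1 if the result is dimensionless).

Pa = N/m² (pressure = force per area),
    = kg·m⁻¹·s⁻².
Hz = 1/s = s⁻¹ (frequency is cycles per second).
So Hz² = s⁻².
V = W/A (potential = power per current),
    = kg·m²·s⁻³·A⁻¹.
Combining: Pa·Hz²·V = (kg·m⁻¹·s⁻²) · s⁻² · (kg·m²·s⁻³·A⁻¹) = kg²·m·s⁻⁷·A⁻¹.

kg²·m·s⁻⁷·A⁻¹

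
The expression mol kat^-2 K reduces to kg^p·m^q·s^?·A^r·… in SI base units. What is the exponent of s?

kat = s⁻¹·mol.
So kat⁻² = s²·mol⁻².
Combining: mol·kat⁻²·K = mol · (s²·mol⁻²) · K = s²·K·mol⁻¹.
The exponent of s is 2.

2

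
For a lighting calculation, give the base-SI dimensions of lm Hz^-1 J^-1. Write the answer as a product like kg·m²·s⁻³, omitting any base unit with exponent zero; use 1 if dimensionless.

lm = cd·sr = cd (luminous flux; sr is dimensionless).
Hz = 1/s = s⁻¹ (frequency is cycles per second).
So Hz⁻¹ = s.
J = N·m (work = force × distance),
    = kg·m²·s⁻².
So J⁻¹ = kg⁻¹·m⁻²·s².
Combining: lm·Hz⁻¹·J⁻¹ = cd · s · (kg⁻¹·m⁻²·s²) = kg⁻¹·m⁻²·s³·cd.

kg⁻¹·m⁻²·s³·cd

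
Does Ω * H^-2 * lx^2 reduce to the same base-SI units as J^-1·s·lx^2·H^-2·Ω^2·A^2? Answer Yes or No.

Left side:
  Ω = V/A (resistance = voltage per current),
      = kg·m²·s⁻³·A⁻².
  H = Wb/A (inductance = flux per current),
      = kg·m²·s⁻²·A⁻².
  So H⁻² = kg⁻²·m⁻⁴·s⁴·A⁴.
  lx = lm/m² (illuminance = luminous flux per area),
      = m⁻²·cd.
  So lx² = m⁻⁴·cd².
  Combining: Ω·H⁻²·lx² = (kg·m²·s⁻³·A⁻²) · (kg⁻²·m⁻⁴·s⁴·A⁴) · (m⁻⁴·cd²) = kg⁻¹·m⁻⁶·s·A²·cd².
Right side:
  J = kg·m²·s⁻².
  So J⁻¹ = kg⁻¹·m⁻²·s².
  lx = m⁻²·cd.
  So lx² = m⁻⁴·cd².
  H = kg·m²·s⁻²·A⁻².
  So H⁻² = kg⁻²·m⁻⁴·s⁴·A⁴.
  Ω = kg·m²·s⁻³·A⁻².
  So Ω² = kg²·m⁴·s⁻⁶·A⁻⁴.
  Combining: J⁻¹·s·lx²·H⁻²·Ω²·A² = (kg⁻¹·m⁻²·s²) · s · (m⁻⁴·cd²) · (kg⁻²·m⁻⁴·s⁴·A⁴) · (kg²·m⁴·s⁻⁶·A⁻⁴) · A² = kg⁻¹·m⁻⁶·s·A²·cd².
Both reduce to kg⁻¹·m⁻⁶·s·A²·cd².

Yes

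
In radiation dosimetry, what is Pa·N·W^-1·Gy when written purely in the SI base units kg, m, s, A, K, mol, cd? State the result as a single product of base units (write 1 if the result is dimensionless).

kg·s⁻³

Pa = N/m² (pressure = force per area),
    = kg·m⁻¹·s⁻².
N = kg·m/s² = kg·m·s⁻² (force = mass × acceleration).
W = J/s (power = energy per time),
    = kg·m²·s⁻³.
So W⁻¹ = kg⁻¹·m⁻²·s³.
Gy = J/kg (absorbed dose = energy per mass),
    = m²·s⁻².
Combining: Pa·N·W⁻¹·Gy = (kg·m⁻¹·s⁻²) · (kg·m·s⁻²) · (kg⁻¹·m⁻²·s³) · (m²·s⁻²) = kg·s⁻³.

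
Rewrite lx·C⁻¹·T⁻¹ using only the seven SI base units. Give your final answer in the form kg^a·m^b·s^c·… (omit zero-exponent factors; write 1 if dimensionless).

kg⁻¹·m⁻²·s·cd

lx = m⁻²·cd.
C = s·A.
So C⁻¹ = s⁻¹·A⁻¹.
T = kg·s⁻²·A⁻¹.
So T⁻¹ = kg⁻¹·s²·A.
Combining: lx·C⁻¹·T⁻¹ = (m⁻²·cd) · (s⁻¹·A⁻¹) · (kg⁻¹·s²·A) = kg⁻¹·m⁻²·s·cd.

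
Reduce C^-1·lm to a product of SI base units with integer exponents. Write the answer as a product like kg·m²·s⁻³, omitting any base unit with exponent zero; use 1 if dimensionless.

C = A·s = s·A (charge = current × time).
So C⁻¹ = s⁻¹·A⁻¹.
lm = cd·sr = cd (luminous flux; sr is dimensionless).
Combining: C⁻¹·lm = (s⁻¹·A⁻¹) · cd = s⁻¹·A⁻¹·cd.

s⁻¹·A⁻¹·cd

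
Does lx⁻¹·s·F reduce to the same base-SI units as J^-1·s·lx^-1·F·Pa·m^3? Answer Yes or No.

Yes

Left side:
  lx = lm/m² (illuminance = luminous flux per area),
      = m⁻²·cd.
  So lx⁻¹ = m²·cd⁻¹.
  F = C/V (capacitance = charge per voltage),
      = A·s/(kg·m²·s⁻³·A⁻¹) (substituting C and V),
      = kg⁻¹·m⁻²·s⁴·A².
  Combining: lx⁻¹·s·F = (m²·cd⁻¹) · s · (kg⁻¹·m⁻²·s⁴·A²) = kg⁻¹·s⁵·A²·cd⁻¹.
Right side:
  J = N·m (work = force × distance),
      = kg·m²·s⁻².
  So J⁻¹ = kg⁻¹·m⁻²·s².
  lx = lm/m² (illuminance = luminous flux per area),
      = m⁻²·cd.
  So lx⁻¹ = m²·cd⁻¹.
  F = C/V (capacitance = charge per voltage),
      = A·s/(kg·m²·s⁻³·A⁻¹) (substituting C and V),
      = kg⁻¹·m⁻²·s⁴·A².
  Pa = N/m² (pressure = force per area),
      = kg·m⁻¹·s⁻².
  Combining: J⁻¹·s·lx⁻¹·F·Pa·m³ = (kg⁻¹·m⁻²·s²) · s · (m²·cd⁻¹) · (kg⁻¹·m⁻²·s⁴·A²) · (kg·m⁻¹·s⁻²) · m³ = kg⁻¹·s⁵·A²·cd⁻¹.
Both reduce to kg⁻¹·s⁵·A²·cd⁻¹.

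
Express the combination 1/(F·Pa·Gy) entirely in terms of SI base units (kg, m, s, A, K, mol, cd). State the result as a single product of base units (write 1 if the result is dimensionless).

m·A⁻²

F = C/V (capacitance = charge per voltage),
    = A·s/(kg·m²·s⁻³·A⁻¹) (substituting C and V),
    = kg⁻¹·m⁻²·s⁴·A².
So F⁻¹ = kg·m²·s⁻⁴·A⁻².
Pa = N/m² (pressure = force per area),
    = kg·m⁻¹·s⁻².
So Pa⁻¹ = kg⁻¹·m·s².
Gy = J/kg (absorbed dose = energy per mass),
    = m²·s⁻².
So Gy⁻¹ = m⁻²·s².
Combining: F⁻¹·Pa⁻¹·Gy⁻¹ = (kg·m²·s⁻⁴·A⁻²) · (kg⁻¹·m·s²) · (m⁻²·s²) = m·A⁻².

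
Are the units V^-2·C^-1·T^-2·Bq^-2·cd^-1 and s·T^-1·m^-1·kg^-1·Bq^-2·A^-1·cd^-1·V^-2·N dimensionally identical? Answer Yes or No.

No

Left side:
  V = W/A (potential = power per current),
      = kg·m²·s⁻³·A⁻¹.
  So V⁻² = kg⁻²·m⁻⁴·s⁶·A².
  C = A·s = s·A (charge = current × time).
  So C⁻¹ = s⁻¹·A⁻¹.
  T = Wb/m² (flux density = flux per area),
      = kg·s⁻²·A⁻¹.
  So T⁻² = kg⁻²·s⁴·A².
  Bq = 1/s = s⁻¹ (activity is decays per second).
  So Bq⁻² = s².
  Combining: V⁻²·C⁻¹·T⁻²·Bq⁻²·cd⁻¹ = (kg⁻²·m⁻⁴·s⁶·A²) · (s⁻¹·A⁻¹) · (kg⁻²·s⁴·A²) · s² · cd⁻¹ = kg⁻⁴·m⁻⁴·s¹¹·A³·cd⁻¹.
Right side:
  T = Wb/m² (flux density = flux per area),
      = kg·s⁻²·A⁻¹.
  So T⁻¹ = kg⁻¹·s²·A.
  Bq = 1/s = s⁻¹ (activity is decays per second).
  So Bq⁻² = s².
  V = W/A (potential = power per current),
      = kg·m²·s⁻³·A⁻¹.
  So V⁻² = kg⁻²·m⁻⁴·s⁶·A².
  N = kg·m/s² = kg·m·s⁻² (force = mass × acceleration).
  Combining: s·T⁻¹·m⁻¹·kg⁻¹·Bq⁻²·A⁻¹·cd⁻¹·V⁻²·N = s · (kg⁻¹·s²·A) · m⁻¹ · kg⁻¹ · s² · A⁻¹ · cd⁻¹ · (kg⁻²·m⁻⁴·s⁶·A²) · (kg·m·s⁻²) = kg⁻³·m⁻⁴·s⁹·A²·cd⁻¹.
Left is kg⁻⁴·m⁻⁴·s¹¹·A³·cd⁻¹; right is kg⁻³·m⁻⁴·s⁹·A²·cd⁻¹ — different.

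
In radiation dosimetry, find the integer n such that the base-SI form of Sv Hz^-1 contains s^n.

Sv = J/kg (equivalent dose = energy per mass),
    = m²·s⁻².
Hz = 1/s = s⁻¹ (frequency is cycles per second).
So Hz⁻¹ = s.
Combining: Sv·Hz⁻¹ = (m²·s⁻²) · s = m²·s⁻¹.
The exponent of s is -1.

-1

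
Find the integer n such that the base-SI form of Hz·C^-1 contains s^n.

Hz = s⁻¹.
C = s·A.
So C⁻¹ = s⁻¹·A⁻¹.
Combining: Hz·C⁻¹ = s⁻¹ · (s⁻¹·A⁻¹) = s⁻²·A⁻¹.
The exponent of s is -2.

-2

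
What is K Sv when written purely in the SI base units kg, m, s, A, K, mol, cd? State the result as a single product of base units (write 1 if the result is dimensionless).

Sv = m²·s⁻².
Combining: K·Sv = K · (m²·s⁻²) = m²·s⁻²·K.

m²·s⁻²·K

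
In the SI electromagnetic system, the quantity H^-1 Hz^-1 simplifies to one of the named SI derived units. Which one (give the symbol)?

S

H = Wb/A (inductance = flux per current),
    = kg·m²·s⁻²·A⁻².
So H⁻¹ = kg⁻¹·m⁻²·s²·A².
Hz = 1/s = s⁻¹ (frequency is cycles per second).
So Hz⁻¹ = s.
Combining: H⁻¹·Hz⁻¹ = (kg⁻¹·m⁻²·s²·A²) · s = kg⁻¹·m⁻²·s³·A².
kg⁻¹·m⁻²·s³·A² is the base-SI form of the siemens.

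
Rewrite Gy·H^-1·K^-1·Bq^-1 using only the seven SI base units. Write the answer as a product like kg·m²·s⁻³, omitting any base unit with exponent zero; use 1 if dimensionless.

kg⁻¹·s·A²·K⁻¹

Gy = J/kg (absorbed dose = energy per mass),
    = m²·s⁻².
H = Wb/A (inductance = flux per current),
    = kg·m²·s⁻²·A⁻².
So H⁻¹ = kg⁻¹·m⁻²·s²·A².
Bq = 1/s = s⁻¹ (activity is decays per second).
So Bq⁻¹ = s.
Combining: Gy·H⁻¹·K⁻¹·Bq⁻¹ = (m²·s⁻²) · (kg⁻¹·m⁻²·s²·A²) · K⁻¹ · s = kg⁻¹·s·A²·K⁻¹.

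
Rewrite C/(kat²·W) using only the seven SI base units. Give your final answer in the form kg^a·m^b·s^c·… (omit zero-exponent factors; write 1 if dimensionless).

C = s·A.
kat = s⁻¹·mol.
So kat⁻² = s²·mol⁻².
W = kg·m²·s⁻³.
So W⁻¹ = kg⁻¹·m⁻²·s³.
Combining: C·kat⁻²·W⁻¹ = (s·A) · (s²·mol⁻²) · (kg⁻¹·m⁻²·s³) = kg⁻¹·m⁻²·s⁶·A·mol⁻².

kg⁻¹·m⁻²·s⁶·A·mol⁻²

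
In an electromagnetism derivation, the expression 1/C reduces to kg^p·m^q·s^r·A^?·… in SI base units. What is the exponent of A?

-1

C = A·s = s·A (charge = current × time).
So C⁻¹ = s⁻¹·A⁻¹.
The exponent of A is -1.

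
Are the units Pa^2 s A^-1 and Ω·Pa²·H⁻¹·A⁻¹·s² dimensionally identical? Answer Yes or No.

Left side:
  Pa = N/m² (pressure = force per area),
      = kg·m⁻¹·s⁻².
  So Pa² = kg²·m⁻²·s⁻⁴.
  Combining: Pa²·s·A⁻¹ = (kg²·m⁻²·s⁻⁴) · s · A⁻¹ = kg²·m⁻²·s⁻³·A⁻¹.
Right side:
  Ω = V/A (resistance = voltage per current),
      = kg·m²·s⁻³·A⁻².
  Pa = N/m² (pressure = force per area),
      = kg·m⁻¹·s⁻².
  So Pa² = kg²·m⁻²·s⁻⁴.
  H = Wb/A (inductance = flux per current),
      = kg·m²·s⁻²·A⁻².
  So H⁻¹ = kg⁻¹·m⁻²·s²·A².
  Combining: Ω·Pa²·H⁻¹·A⁻¹·s² = (kg·m²·s⁻³·A⁻²) · (kg²·m⁻²·s⁻⁴) · (kg⁻¹·m⁻²·s²·A²) · A⁻¹ · s² = kg²·m⁻²·s⁻³·A⁻¹.
Both reduce to kg²·m⁻²·s⁻³·A⁻¹.

Yes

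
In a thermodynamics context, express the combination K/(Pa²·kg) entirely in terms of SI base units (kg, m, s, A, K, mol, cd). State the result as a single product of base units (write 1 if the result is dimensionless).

Pa = N/m² (pressure = force per area),
    = kg·m⁻¹·s⁻².
So Pa⁻² = kg⁻²·m²·s⁴.
Combining: K·Pa⁻²·kg⁻¹ = K · (kg⁻²·m²·s⁴) · kg⁻¹ = kg⁻³·m²·s⁴·K.

kg⁻³·m²·s⁴·K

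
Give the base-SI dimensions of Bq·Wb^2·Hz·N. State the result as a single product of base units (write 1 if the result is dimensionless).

kg³·m⁵·s⁻⁸·A⁻²

Bq = 1/s = s⁻¹ (activity is decays per second).
Wb = V·s (flux: a volt is a weber per second),
    = kg·m²·s⁻²·A⁻¹.
So Wb² = kg²·m⁴·s⁻⁴·A⁻².
Hz = 1/s = s⁻¹ (frequency is cycles per second).
N = kg·m/s² = kg·m·s⁻² (force = mass × acceleration).
Combining: Bq·Wb²·Hz·N = s⁻¹ · (kg²·m⁴·s⁻⁴·A⁻²) · s⁻¹ · (kg·m·s⁻²) = kg³·m⁵·s⁻⁸·A⁻².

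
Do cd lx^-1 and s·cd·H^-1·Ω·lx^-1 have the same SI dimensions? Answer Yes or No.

Yes

Left side:
  lx = lm/m² (illuminance = luminous flux per area),
      = m⁻²·cd.
  So lx⁻¹ = m²·cd⁻¹.
  Combining: cd·lx⁻¹ = cd · (m²·cd⁻¹) = m².
Right side:
  H = Wb/A (inductance = flux per current),
      = kg·m²·s⁻²·A⁻².
  So H⁻¹ = kg⁻¹·m⁻²·s²·A².
  Ω = V/A (resistance = voltage per current),
      = kg·m²·s⁻³·A⁻².
  lx = lm/m² (illuminance = luminous flux per area),
      = m⁻²·cd.
  So lx⁻¹ = m²·cd⁻¹.
  Combining: s·cd·H⁻¹·Ω·lx⁻¹ = s · cd · (kg⁻¹·m⁻²·s²·A²) · (kg·m²·s⁻³·A⁻²) · (m²·cd⁻¹) = m².
Both reduce to m².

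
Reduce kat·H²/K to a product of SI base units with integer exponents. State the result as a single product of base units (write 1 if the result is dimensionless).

kat = mol/s = s⁻¹·mol (catalytic activity).
H = Wb/A (inductance = flux per current),
    = kg·m²·s⁻²·A⁻².
So H² = kg²·m⁴·s⁻⁴·A⁻⁴.
Combining: kat·H²·K⁻¹ = (s⁻¹·mol) · (kg²·m⁴·s⁻⁴·A⁻⁴) · K⁻¹ = kg²·m⁴·s⁻⁵·A⁻⁴·K⁻¹·mol.

kg²·m⁴·s⁻⁵·A⁻⁴·K⁻¹·mol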